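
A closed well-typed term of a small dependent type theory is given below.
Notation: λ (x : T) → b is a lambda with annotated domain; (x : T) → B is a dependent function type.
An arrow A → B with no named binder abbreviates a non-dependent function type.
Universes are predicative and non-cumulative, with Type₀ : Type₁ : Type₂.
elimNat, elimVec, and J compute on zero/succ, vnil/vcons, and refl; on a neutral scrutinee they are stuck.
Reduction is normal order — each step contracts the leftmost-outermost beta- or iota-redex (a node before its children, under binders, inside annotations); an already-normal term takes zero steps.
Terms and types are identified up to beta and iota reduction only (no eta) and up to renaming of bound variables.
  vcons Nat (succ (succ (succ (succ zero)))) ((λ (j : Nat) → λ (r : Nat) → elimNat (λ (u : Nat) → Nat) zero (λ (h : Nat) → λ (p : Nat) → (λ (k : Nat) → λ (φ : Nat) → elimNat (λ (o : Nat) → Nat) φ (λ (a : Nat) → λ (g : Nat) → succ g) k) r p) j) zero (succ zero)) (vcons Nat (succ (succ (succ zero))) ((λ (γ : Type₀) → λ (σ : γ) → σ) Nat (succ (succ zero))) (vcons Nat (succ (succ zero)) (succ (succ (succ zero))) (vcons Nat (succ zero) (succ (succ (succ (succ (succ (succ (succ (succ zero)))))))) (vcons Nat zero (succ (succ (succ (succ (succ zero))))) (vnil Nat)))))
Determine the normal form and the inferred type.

reduced normal form:
  vcons Nat (succ (succ (succ (succ zero)))) zero (vcons Nat (succ (succ (succ zero))) (succ (succ zero)) (vcons Nat (succ (succ zero)) (succ (succ (succ zero))) (vcons Nat (succ zero) (succ (succ (succ (succ (succ (succ (succ (succ zero)))))))) (vcons Nat zero (succ (succ (succ (succ (succ zero))))) (vnil Nat)))))
type:
  Vec Nat (succ (succ (succ (succ (succ zero)))))


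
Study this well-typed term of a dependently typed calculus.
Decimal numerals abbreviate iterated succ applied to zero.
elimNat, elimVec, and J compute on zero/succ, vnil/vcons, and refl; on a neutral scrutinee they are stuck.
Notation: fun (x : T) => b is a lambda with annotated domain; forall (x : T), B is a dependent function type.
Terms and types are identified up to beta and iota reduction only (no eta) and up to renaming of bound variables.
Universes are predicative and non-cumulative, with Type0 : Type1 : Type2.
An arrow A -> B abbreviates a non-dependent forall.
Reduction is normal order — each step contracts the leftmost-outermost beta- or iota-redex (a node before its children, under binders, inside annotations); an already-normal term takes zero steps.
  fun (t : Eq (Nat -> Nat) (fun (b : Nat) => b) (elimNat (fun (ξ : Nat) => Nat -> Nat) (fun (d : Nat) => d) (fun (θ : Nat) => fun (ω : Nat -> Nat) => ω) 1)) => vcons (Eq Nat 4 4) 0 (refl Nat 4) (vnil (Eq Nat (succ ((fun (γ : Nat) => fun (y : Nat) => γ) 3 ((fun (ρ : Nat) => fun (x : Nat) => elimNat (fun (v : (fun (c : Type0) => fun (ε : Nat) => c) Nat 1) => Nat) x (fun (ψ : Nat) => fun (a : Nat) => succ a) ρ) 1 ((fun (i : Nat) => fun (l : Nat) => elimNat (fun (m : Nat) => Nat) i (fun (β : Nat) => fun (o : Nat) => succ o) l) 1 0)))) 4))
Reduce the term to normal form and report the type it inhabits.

normal form:
  fun (t : Eq (Nat -> Nat) (fun (b : Nat) => b) (fun (ξ : Nat) => ξ)) => vcons (Eq Nat 4 4) 0 (refl Nat 4) (vnil (Eq Nat 4 4))
type:
  Eq (Nat -> Nat) (fun (t : Nat) => t) (fun (b : Nat) => b) -> Vec (Eq Nat 4 4) 1
observation: the leftmost-outermost redex is an elimNat iota-redex, and normalization takes 6 steps.


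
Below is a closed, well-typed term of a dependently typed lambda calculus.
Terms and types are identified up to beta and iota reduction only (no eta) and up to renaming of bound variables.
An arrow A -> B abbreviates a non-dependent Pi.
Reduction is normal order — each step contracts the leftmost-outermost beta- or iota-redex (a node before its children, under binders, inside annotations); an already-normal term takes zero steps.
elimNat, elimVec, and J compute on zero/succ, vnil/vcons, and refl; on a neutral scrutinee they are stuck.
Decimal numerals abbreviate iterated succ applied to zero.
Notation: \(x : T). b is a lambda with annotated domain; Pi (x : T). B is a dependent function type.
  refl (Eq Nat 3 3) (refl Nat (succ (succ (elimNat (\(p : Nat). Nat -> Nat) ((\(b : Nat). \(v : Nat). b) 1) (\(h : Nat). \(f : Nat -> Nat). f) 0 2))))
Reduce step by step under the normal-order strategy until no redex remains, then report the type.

reduction (normal order):
  refl (Eq Nat 3 3) (refl Nat (succ (succ (elimNat (\(p : Nat). Nat -> Nat) ((\(b : Nat). \(v : Nat). b) 1) (\(h : Nat). \(f : Nat -> Nat). f) 0 2))))
  ~> refl (Eq Nat 3 3) (refl Nat (succ (succ ((\(p : Nat). \(b : Nat). p) 1 2))))
  ~> refl (Eq Nat 3 3) (refl Nat (succ (succ ((\(p : Nat). 1) 2))))
  ~> refl (Eq Nat 3 3) (refl Nat 3)
type:
  Eq (Eq Nat 3 3) (refl Nat 3) (refl Nat 3)


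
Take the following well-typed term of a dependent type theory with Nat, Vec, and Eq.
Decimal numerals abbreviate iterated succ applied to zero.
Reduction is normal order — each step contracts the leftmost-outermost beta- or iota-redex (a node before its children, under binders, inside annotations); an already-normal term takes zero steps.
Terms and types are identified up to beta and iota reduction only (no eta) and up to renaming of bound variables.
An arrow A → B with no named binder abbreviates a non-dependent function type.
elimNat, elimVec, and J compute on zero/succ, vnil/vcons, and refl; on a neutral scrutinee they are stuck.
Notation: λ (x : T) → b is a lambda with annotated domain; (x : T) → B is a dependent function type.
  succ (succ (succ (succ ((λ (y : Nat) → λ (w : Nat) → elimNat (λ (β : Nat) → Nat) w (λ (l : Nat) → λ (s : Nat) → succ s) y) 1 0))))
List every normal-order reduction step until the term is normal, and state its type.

normal-order reduction:
  succ (succ (succ (succ ((λ (y : Nat) → λ (w : Nat) → elimNat (λ (β : Nat) → Nat) w (λ (l : Nat) → λ (s : Nat) → succ s) y) 1 0))))
  ~> succ (succ (succ (succ ((λ (y : Nat) → elimNat (λ (w : Nat) → Nat) y (λ (β : Nat) → λ (l : Nat) → succ l) 1) 0))))
  ~> succ (succ (succ (succ (elimNat (λ (y : Nat) → Nat) 0 (λ (w : Nat) → λ (β : Nat) → succ β) 1))))
  ~> succ (succ (succ (succ ((λ (y : Nat) → λ (w : Nat) → succ w) 0 (elimNat (λ (β : Nat) → Nat) 0 (λ (l : Nat) → λ (s : Nat) → succ s) 0)))))
  ~> succ (succ (succ (succ ((λ (y : Nat) → succ y) (elimNat (λ (w : Nat) → Nat) 0 (λ (β : Nat) → λ (l : Nat) → succ l) 0)))))
  ~> succ (succ (succ (succ (succ (elimNat (λ (y : Nat) → Nat) 0 (λ (w : Nat) → λ (β : Nat) → succ β) 0)))))
  ~> 5
inferred type:
  Nat


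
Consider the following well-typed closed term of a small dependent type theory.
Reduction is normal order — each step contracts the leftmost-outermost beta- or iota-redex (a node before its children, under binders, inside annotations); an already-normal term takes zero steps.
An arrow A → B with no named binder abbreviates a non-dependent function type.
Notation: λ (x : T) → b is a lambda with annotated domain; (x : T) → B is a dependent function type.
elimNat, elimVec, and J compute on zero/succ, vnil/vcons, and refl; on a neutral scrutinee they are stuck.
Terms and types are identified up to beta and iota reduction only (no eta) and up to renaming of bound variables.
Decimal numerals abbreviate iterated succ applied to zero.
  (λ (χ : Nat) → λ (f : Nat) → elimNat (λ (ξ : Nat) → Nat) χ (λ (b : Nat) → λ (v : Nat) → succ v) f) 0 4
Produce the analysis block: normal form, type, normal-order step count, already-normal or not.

resulting normal form:
  4
the term's type:
  Nat
reduction steps (normal order): 15
already normal: no
first contracted redex: a beta-redex


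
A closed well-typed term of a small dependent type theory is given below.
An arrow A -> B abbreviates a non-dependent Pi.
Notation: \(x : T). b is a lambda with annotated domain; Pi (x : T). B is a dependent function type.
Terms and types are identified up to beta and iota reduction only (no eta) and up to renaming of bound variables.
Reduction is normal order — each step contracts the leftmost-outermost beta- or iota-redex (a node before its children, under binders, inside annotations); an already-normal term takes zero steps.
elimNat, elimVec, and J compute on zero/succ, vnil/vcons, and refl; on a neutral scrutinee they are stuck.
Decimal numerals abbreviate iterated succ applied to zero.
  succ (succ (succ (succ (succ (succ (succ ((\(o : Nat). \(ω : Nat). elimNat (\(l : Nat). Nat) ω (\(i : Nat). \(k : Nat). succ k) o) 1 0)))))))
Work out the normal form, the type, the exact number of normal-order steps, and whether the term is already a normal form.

normal form:
  8
the term's type:
  Nat
reduction steps (normal order): 6
already normal: no
first redex: a beta-redex


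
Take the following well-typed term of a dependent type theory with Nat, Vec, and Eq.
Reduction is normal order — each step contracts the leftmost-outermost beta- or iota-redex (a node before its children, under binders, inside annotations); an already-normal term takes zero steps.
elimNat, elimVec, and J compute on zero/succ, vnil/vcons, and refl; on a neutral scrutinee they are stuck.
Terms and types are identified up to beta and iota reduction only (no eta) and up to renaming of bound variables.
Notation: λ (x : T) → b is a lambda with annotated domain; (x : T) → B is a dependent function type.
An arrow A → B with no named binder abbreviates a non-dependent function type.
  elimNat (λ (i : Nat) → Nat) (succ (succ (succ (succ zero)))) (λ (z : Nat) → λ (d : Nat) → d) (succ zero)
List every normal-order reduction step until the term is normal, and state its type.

reduction (normal order):
  elimNat (λ (i : Nat) → Nat) (succ (succ (succ (succ zero)))) (λ (z : Nat) → λ (d : Nat) → d) (succ zero)
  ~> (λ (i : Nat) → λ (z : Nat) → z) zero (elimNat (λ (d : Nat) → Nat) (succ (succ (succ (succ zero)))) (λ (b : Nat) → λ (k : Nat) → k) zero)
  ~> (λ (i : Nat) → i) (elimNat (λ (z : Nat) → Nat) (succ (succ (succ (succ zero)))) (λ (d : Nat) → λ (b : Nat) → b) zero)
  ~> elimNat (λ (i : Nat) → Nat) (succ (succ (succ (succ zero)))) (λ (z : Nat) → λ (d : Nat) → d) zero
  ~> succ (succ (succ (succ zero)))
the term's type:
  Nat


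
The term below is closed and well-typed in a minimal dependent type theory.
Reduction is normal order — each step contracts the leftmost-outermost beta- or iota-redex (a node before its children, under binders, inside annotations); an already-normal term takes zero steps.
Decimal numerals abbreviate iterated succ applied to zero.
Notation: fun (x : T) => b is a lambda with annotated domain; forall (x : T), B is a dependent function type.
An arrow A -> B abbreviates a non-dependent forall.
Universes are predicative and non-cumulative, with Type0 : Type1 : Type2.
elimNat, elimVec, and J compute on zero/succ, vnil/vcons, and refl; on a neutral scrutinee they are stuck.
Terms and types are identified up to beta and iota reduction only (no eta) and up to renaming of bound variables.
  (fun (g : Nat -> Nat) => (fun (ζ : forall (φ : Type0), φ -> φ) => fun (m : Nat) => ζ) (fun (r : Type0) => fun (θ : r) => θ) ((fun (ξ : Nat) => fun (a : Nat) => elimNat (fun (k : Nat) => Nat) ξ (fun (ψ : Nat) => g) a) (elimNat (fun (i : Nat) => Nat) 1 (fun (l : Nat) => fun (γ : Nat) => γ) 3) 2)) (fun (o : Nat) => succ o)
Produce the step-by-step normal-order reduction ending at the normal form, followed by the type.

reduction (normal order):
  (fun (g : Nat -> Nat) => (fun (ζ : forall (φ : Type0), φ -> φ) => fun (m : Nat) => ζ) (fun (r : Type0) => fun (θ : r) => θ) ((fun (ξ : Nat) => fun (a : Nat) => elimNat (fun (k : Nat) => Nat) ξ (fun (ψ : Nat) => g) a) (elimNat (fun (i : Nat) => Nat) 1 (fun (l : Nat) => fun (γ : Nat) => γ) 3) 2)) (fun (o : Nat) => succ o)
  ~> (fun (g : forall (ζ : Type0), ζ -> ζ) => fun (φ : Nat) => g) (fun (m : Type0) => fun (r : m) => r) ((fun (θ : Nat) => fun (ξ : Nat) => elimNat (fun (a : Nat) => Nat) θ (fun (k : Nat) => fun (ψ : Nat) => succ ψ) ξ) (elimNat (fun (i : Nat) => Nat) 1 (fun (l : Nat) => fun (γ : Nat) => γ) 3) 2)
  ~> (fun (g : Nat) => fun (ζ : Type0) => fun (φ : ζ) => φ) ((fun (m : Nat) => fun (r : Nat) => elimNat (fun (θ : Nat) => Nat) m (fun (ξ : Nat) => fun (a : Nat) => succ a) r) (elimNat (fun (k : Nat) => Nat) 1 (fun (ψ : Nat) => fun (i : Nat) => i) 3) 2)
  ~> fun (g : Type0) => fun (ζ : g) => ζ
the term's type:
  forall (g : Type0), g -> g


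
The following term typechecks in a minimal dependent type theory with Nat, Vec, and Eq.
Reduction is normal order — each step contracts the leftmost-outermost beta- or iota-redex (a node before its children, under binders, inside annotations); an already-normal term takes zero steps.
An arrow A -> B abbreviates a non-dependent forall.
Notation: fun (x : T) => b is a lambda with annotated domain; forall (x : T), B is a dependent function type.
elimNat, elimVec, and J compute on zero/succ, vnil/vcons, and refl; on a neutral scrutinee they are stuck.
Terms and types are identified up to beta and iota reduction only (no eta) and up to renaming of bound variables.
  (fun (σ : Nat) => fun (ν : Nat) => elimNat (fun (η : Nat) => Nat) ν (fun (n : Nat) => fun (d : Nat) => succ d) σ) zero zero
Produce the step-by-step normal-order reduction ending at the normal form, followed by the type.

normal-order reduction sequence:
  (fun (σ : Nat) => fun (ν : Nat) => elimNat (fun (η : Nat) => Nat) ν (fun (n : Nat) => fun (d : Nat) => succ d) σ) zero zero
  ~> (fun (σ : Nat) => elimNat (fun (ν : Nat) => Nat) σ (fun (η : Nat) => fun (n : Nat) => succ n) zero) zero
  ~> elimNat (fun (σ : Nat) => Nat) zero (fun (ν : Nat) => fun (η : Nat) => succ η) zero
  ~> zero
inferred type:
  Nat


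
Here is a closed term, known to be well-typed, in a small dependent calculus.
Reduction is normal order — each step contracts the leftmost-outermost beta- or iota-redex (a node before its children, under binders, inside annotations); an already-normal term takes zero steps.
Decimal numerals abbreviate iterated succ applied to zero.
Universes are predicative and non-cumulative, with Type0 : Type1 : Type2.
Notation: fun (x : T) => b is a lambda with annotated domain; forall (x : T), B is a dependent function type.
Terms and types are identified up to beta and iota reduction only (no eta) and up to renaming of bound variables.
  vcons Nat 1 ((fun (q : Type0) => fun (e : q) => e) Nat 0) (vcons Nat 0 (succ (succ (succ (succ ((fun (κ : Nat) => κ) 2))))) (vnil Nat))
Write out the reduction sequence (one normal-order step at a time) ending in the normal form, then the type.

reduction (normal order):
  vcons Nat 1 ((fun (q : Type0) => fun (e : q) => e) Nat 0) (vcons Nat 0 (succ (succ (succ (succ ((fun (κ : Nat) => κ) 2))))) (vnil Nat))
  ~> vcons Nat 1 ((fun (q : Nat) => q) 0) (vcons Nat 0 (succ (succ (succ (succ ((fun (e : Nat) => e) 2))))) (vnil Nat))
  ~> vcons Nat 1 0 (vcons Nat 0 (succ (succ (succ (succ ((fun (q : Nat) => q) 2))))) (vnil Nat))
  ~> vcons Nat 1 0 (vcons Nat 0 6 (vnil Nat))
inferred type:
  Vec Nat 2


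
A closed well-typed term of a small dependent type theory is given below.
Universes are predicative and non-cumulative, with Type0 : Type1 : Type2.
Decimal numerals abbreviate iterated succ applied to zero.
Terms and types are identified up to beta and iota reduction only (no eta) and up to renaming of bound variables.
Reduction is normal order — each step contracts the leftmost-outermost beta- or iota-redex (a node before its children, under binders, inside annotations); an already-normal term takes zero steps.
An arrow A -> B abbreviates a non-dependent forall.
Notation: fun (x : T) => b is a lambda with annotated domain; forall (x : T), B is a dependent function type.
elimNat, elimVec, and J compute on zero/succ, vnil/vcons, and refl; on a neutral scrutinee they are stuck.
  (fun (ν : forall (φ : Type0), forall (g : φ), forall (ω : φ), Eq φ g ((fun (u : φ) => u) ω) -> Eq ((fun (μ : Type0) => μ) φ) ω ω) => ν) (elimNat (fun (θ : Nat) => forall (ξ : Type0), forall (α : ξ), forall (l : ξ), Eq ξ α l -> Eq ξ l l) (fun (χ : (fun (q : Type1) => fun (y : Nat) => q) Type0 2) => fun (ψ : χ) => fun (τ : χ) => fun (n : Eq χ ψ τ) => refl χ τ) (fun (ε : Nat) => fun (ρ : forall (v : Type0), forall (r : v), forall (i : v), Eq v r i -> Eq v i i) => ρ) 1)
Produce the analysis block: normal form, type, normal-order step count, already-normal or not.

reduced normal form:
  fun (ν : Type0) => fun (φ : ν) => fun (g : ν) => fun (ω : Eq ν φ g) => refl ν g
inferred type:
  forall (ν : Type0), forall (φ : ν), forall (g : ν), Eq ν φ g -> Eq ν g g
normal-order step count: 7
already normal: no
first contracted redex: a beta-redex


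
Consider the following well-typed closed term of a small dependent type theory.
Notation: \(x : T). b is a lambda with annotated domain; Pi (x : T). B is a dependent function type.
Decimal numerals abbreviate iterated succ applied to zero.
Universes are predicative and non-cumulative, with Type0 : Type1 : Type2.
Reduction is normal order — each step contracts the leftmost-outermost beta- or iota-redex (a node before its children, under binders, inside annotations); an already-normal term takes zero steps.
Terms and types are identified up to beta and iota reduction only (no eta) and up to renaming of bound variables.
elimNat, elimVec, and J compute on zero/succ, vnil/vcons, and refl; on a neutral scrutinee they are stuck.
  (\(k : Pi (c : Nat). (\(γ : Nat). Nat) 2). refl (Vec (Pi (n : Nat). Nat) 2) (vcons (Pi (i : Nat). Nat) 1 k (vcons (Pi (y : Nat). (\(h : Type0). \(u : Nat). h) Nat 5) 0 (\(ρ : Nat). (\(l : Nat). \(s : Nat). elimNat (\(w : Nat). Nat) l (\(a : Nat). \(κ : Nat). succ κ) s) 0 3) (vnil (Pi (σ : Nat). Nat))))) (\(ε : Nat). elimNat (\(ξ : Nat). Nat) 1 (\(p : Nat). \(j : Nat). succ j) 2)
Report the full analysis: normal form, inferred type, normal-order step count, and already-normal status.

reduced normal form:
  refl (Vec (Pi (k : Nat). Nat) 2) (vcons (Pi (c : Nat). Nat) 1 (\(γ : Nat). 3) (vcons (Pi (n : Nat). Nat) 0 (\(i : Nat). 3) (vnil (Pi (y : Nat). Nat))))
the term's type:
  Eq (Vec (Pi (k : Nat). Nat) 2) (vcons (Pi (c : Nat). Nat) 1 (\(γ : Nat). 3) (vcons (Pi (n : Nat). Nat) 0 (\(i : Nat). 3) (vnil (Pi (y : Nat). Nat)))) (vcons (Pi (h : Nat). Nat) 1 (\(u : Nat). 3) (vcons (Pi (ρ : Nat). Nat) 0 (\(l : Nat). 3) (vnil (Pi (s : Nat). Nat))))
reduction steps (normal order): 22
already normal: no
first contracted redex: a beta-redex


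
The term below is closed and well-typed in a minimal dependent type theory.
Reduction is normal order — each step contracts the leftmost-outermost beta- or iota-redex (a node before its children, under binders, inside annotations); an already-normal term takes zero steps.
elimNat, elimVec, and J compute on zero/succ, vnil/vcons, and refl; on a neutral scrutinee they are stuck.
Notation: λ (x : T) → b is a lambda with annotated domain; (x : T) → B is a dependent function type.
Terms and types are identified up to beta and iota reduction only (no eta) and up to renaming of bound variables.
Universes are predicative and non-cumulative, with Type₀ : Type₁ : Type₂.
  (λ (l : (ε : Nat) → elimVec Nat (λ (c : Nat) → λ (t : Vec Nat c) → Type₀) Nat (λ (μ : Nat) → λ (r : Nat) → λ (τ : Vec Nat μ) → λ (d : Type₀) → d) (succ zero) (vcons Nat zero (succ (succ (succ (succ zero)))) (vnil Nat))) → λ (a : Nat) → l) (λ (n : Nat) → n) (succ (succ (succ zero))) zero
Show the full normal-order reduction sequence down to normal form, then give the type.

normal-order reduction:
  (λ (l : (ε : Nat) → elimVec Nat (λ (c : Nat) → λ (t : Vec Nat c) → Type₀) Nat (λ (μ : Nat) → λ (r : Nat) → λ (τ : Vec Nat μ) → λ (d : Type₀) → d) (succ zero) (vcons Nat zero (succ (succ (succ (succ zero)))) (vnil Nat))) → λ (a : Nat) → l) (λ (n : Nat) → n) (succ (succ (succ zero))) zero
  ~> (λ (l : Nat) → λ (ε : Nat) → ε) (succ (succ (succ zero))) zero
  ~> (λ (l : Nat) → l) zero
  ~> zero
inferred type:
  Nat


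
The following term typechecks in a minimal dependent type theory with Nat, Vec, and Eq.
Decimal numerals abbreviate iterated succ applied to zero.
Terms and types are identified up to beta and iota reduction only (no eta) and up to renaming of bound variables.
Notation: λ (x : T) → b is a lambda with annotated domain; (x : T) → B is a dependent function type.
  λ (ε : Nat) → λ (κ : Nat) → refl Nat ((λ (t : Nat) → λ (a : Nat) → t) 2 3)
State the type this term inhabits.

the term's type:
  (ε : Nat) → (κ : Nat) → Eq Nat 2 2


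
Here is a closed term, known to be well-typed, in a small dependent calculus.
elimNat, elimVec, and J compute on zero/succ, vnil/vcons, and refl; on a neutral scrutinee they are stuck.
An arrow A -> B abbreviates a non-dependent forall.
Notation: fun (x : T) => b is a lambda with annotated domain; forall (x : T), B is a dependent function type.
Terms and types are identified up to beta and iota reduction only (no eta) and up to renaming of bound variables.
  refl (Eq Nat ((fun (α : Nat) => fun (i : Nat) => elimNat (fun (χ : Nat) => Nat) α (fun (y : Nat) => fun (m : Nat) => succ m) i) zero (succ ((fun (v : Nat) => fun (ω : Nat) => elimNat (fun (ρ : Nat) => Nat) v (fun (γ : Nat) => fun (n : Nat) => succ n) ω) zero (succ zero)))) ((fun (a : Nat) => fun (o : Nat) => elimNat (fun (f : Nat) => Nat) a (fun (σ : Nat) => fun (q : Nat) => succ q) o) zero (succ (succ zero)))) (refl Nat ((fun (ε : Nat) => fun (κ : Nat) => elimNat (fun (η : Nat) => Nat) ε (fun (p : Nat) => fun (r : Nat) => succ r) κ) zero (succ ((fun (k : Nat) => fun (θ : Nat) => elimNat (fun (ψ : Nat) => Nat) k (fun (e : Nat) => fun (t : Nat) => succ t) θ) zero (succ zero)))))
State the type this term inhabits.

inferred type:
  Eq (Eq Nat (succ (succ zero)) (succ (succ zero))) (refl Nat (succ (succ zero))) (refl Nat (succ (succ zero)))


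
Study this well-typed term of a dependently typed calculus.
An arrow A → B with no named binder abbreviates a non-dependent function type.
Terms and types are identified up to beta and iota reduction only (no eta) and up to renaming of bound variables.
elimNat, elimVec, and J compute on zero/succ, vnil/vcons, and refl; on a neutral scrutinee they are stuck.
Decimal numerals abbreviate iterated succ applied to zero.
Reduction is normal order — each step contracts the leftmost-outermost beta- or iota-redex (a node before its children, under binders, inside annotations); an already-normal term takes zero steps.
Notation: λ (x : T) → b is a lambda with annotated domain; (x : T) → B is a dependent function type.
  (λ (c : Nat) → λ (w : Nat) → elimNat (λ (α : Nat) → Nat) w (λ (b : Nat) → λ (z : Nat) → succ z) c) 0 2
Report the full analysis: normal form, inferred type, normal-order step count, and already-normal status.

reduced normal form:
  2
the term's type:
  Nat
reduction steps (normal order): 3
already normal: no
first contracted redex: a beta-redex


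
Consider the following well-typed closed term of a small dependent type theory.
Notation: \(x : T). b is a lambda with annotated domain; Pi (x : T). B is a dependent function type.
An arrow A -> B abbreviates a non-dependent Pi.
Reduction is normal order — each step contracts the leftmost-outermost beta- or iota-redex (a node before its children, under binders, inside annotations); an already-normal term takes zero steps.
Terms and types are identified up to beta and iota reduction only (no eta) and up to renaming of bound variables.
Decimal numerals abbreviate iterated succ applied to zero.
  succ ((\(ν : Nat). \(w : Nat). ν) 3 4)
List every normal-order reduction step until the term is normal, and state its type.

normal-order reduction sequence:
  succ ((\(ν : Nat). \(w : Nat). ν) 3 4)
  ~> succ ((\(ν : Nat). 3) 4)
  ~> 4
inferred type:
  Nat


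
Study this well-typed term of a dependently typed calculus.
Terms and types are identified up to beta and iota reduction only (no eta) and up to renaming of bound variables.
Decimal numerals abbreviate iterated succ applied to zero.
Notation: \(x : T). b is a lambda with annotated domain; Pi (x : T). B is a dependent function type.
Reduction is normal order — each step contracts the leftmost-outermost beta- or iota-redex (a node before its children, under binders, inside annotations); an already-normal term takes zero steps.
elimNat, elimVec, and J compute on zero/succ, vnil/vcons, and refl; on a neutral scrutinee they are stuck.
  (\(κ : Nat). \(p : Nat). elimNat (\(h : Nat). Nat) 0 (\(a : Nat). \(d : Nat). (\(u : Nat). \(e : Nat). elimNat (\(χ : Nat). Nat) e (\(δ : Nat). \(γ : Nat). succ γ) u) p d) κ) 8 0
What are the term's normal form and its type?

resulting normal form:
  0
type:
  Nat
observation: contracting a beta-redex first, the term normalizes in 51 steps.


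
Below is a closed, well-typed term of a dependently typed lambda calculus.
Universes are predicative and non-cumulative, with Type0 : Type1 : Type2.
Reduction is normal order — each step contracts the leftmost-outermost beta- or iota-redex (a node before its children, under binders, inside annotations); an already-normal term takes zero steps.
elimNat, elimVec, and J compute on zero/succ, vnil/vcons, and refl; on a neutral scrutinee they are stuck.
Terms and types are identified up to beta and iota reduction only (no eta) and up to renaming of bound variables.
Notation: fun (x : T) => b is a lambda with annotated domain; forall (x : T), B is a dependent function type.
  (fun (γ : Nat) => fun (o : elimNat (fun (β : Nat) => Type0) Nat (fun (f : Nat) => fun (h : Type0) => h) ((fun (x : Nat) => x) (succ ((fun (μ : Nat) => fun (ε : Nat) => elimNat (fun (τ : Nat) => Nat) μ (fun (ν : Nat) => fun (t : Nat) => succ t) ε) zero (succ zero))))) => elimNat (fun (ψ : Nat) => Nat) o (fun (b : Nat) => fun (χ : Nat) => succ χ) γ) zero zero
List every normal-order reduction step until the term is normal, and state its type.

reduction (normal order):
  (fun (γ : Nat) => fun (o : elimNat (fun (β : Nat) => Type0) Nat (fun (f : Nat) => fun (h : Type0) => h) ((fun (x : Nat) => x) (succ ((fun (μ : Nat) => fun (ε : Nat) => elimNat (fun (τ : Nat) => Nat) μ (fun (ν : Nat) => fun (t : Nat) => succ t) ε) zero (succ zero))))) => elimNat (fun (ψ : Nat) => Nat) o (fun (b : Nat) => fun (χ : Nat) => succ χ) γ) zero zero
  ~> (fun (γ : elimNat (fun (o : Nat) => Type0) Nat (fun (β : Nat) => fun (f : Type0) => f) ((fun (h : Nat) => h) (succ ((fun (x : Nat) => fun (μ : Nat) => elimNat (fun (ε : Nat) => Nat) x (fun (τ : Nat) => fun (ν : Nat) => succ ν) μ) zero (succ zero))))) => elimNat (fun (t : Nat) => Nat) γ (fun (ψ : Nat) => fun (b : Nat) => succ b) zero) zero
  ~> elimNat (fun (γ : Nat) => Nat) zero (fun (o : Nat) => fun (β : Nat) => succ β) zero
  ~> zero
inferred type:
  Nat


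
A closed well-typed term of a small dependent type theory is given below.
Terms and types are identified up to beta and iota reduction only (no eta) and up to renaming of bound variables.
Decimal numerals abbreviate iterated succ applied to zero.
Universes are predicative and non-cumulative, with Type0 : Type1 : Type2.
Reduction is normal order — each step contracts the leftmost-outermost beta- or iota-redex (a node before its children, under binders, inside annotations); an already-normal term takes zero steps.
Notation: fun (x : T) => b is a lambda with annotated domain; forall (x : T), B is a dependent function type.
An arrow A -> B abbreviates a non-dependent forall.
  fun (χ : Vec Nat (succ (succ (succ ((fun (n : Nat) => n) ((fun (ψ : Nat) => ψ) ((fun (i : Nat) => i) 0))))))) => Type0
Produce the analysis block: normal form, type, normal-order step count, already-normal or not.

reduced normal form:
  fun (χ : Vec Nat 3) => Type0
type:
  Vec Nat 3 -> Type1
steps to reach normal form (normal order): 3
term was already normal: no
first contracted redex: a beta-redex


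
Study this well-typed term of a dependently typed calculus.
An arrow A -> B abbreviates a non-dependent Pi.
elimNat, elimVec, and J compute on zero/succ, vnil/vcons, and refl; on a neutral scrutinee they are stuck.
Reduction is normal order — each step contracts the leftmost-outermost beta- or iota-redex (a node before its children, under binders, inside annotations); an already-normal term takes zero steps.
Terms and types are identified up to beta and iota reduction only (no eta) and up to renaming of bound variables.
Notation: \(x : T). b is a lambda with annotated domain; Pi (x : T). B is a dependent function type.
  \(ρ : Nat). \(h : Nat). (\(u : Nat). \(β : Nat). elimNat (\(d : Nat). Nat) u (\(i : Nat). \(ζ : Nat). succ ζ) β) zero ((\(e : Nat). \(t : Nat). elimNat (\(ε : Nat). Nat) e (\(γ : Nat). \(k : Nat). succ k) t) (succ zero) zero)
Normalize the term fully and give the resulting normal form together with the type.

reduced normal form:
  \(ρ : Nat). \(h : Nat). succ zero
inferred type:
  Nat -> Nat -> Nat
observation: the first redex contracted is a beta-redex; the normal form is reached in 9 normal-order steps.


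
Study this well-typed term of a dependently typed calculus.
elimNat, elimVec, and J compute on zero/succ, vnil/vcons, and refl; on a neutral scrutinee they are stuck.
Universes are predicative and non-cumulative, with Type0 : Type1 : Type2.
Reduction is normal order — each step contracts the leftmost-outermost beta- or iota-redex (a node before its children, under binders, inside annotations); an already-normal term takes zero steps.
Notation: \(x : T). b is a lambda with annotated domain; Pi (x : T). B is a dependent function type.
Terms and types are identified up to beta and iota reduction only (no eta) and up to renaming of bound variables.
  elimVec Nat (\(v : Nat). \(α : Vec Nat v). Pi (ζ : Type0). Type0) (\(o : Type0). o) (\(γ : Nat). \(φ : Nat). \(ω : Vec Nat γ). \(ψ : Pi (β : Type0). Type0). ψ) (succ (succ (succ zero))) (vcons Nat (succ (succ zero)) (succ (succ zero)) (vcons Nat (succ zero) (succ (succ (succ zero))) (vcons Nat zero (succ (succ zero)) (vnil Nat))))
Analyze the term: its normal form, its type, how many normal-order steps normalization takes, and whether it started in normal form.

normal form:
  \(v : Type0). v
type:
  Pi (v : Type0). Type0
steps to reach normal form (normal order): 16
started in normal form: no
first redex: an elimVec iota-redex


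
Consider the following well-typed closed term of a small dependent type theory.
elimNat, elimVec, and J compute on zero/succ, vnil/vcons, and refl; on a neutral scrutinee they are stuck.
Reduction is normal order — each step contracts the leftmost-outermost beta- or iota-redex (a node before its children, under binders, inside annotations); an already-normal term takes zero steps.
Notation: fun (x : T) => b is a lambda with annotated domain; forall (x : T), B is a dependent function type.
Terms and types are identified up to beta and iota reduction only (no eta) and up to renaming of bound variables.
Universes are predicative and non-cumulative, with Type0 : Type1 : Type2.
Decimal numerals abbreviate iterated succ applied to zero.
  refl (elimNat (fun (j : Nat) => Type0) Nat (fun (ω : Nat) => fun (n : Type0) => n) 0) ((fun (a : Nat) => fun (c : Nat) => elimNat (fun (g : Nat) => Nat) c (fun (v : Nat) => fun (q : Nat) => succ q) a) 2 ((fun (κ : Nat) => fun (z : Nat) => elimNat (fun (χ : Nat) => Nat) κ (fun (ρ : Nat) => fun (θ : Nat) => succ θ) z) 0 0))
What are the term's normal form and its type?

resulting normal form:
  refl Nat 2
inferred type:
  Eq Nat 2 2
observation: normalization takes exactly 13 steps under the normal-order strategy.


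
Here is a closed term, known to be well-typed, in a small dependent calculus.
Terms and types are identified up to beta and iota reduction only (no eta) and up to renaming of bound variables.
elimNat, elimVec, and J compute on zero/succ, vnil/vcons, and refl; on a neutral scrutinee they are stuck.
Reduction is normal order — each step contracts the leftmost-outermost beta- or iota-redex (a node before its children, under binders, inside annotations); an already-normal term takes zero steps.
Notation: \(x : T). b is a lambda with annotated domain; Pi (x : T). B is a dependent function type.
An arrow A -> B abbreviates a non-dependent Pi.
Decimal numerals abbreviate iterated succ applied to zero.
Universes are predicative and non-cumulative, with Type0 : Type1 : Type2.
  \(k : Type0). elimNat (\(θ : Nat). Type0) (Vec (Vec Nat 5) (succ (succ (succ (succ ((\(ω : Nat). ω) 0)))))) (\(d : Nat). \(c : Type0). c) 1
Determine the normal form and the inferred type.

normal form:
  \(k : Type0). Vec (Vec Nat 5) 4
inferred type:
  Type0 -> Type0


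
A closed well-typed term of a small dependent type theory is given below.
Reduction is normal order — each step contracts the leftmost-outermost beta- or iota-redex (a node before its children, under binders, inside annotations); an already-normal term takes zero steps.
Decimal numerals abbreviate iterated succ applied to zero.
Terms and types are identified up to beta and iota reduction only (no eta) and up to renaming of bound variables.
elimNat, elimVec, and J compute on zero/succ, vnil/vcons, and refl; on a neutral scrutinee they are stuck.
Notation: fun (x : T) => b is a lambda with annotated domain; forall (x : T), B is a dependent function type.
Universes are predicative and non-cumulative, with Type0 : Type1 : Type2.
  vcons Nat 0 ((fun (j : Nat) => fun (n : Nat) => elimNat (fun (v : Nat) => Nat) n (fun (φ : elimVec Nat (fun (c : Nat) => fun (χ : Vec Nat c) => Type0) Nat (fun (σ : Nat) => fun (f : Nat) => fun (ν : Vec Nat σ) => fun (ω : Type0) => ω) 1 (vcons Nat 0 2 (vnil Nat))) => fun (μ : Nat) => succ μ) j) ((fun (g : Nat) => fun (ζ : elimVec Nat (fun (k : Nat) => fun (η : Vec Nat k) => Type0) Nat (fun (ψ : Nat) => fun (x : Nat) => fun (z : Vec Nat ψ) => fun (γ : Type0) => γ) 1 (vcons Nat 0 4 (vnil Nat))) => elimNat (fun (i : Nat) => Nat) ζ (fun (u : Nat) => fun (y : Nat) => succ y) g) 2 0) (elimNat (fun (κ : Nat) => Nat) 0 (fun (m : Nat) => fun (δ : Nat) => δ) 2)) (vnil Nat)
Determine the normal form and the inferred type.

normal form:
  vcons Nat 0 2 (vnil Nat)
type:
  Vec Nat 1
observation: the term reaches its normal form after 31 normal-order steps.


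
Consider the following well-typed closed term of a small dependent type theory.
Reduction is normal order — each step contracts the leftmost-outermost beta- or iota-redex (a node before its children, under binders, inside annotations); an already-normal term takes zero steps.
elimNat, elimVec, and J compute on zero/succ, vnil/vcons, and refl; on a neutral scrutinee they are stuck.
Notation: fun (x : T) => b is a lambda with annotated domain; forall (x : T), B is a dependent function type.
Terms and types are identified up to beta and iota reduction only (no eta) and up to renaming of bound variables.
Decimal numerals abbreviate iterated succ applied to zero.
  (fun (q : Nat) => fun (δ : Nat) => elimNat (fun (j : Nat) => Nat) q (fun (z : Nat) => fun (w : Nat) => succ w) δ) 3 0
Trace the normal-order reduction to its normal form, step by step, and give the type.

normal-order reduction:
  (fun (q : Nat) => fun (δ : Nat) => elimNat (fun (j : Nat) => Nat) q (fun (z : Nat) => fun (w : Nat) => succ w) δ) 3 0
  ~> (fun (q : Nat) => elimNat (fun (δ : Nat) => Nat) 3 (fun (j : Nat) => fun (z : Nat) => succ z) q) 0
  ~> elimNat (fun (q : Nat) => Nat) 3 (fun (δ : Nat) => fun (j : Nat) => succ j) 0
  ~> 3
the term's type:
  Nat


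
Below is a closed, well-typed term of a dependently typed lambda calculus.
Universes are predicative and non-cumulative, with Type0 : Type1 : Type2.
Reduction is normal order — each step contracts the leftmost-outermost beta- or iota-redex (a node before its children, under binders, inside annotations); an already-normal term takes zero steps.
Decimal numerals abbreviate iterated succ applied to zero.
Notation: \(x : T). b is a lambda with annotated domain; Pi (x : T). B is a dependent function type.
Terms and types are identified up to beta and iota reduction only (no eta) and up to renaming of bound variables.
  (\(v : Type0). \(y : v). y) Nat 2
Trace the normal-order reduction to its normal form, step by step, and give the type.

normal-order reduction sequence:
  (\(v : Type0). \(y : v). y) Nat 2
  ~> (\(v : Nat). v) 2
  ~> 2
the term's type:
  Nat


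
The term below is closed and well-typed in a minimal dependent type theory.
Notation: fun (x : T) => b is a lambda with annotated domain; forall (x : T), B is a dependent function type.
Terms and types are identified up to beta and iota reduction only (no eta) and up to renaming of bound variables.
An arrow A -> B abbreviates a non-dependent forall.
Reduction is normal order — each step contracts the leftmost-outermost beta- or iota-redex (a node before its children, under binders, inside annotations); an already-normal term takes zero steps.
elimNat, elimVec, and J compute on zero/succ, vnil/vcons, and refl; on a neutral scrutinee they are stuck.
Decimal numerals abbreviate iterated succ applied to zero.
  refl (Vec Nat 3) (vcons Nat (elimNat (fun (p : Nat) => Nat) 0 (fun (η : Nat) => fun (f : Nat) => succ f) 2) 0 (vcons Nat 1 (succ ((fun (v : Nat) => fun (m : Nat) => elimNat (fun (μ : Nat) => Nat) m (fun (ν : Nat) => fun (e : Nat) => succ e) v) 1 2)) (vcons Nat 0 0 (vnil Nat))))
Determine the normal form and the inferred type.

normal form:
  refl (Vec Nat 3) (vcons Nat 2 0 (vcons Nat 1 4 (vcons Nat 0 0 (vnil Nat))))
inferred type:
  Eq (Vec Nat 3) (vcons Nat 2 0 (vcons Nat 1 4 (vcons Nat 0 0 (vnil Nat)))) (vcons Nat 2 0 (vcons Nat 1 4 (vcons Nat 0 0 (vnil Nat))))
observation: normalization takes exactly 13 steps under the normal-order strategy.


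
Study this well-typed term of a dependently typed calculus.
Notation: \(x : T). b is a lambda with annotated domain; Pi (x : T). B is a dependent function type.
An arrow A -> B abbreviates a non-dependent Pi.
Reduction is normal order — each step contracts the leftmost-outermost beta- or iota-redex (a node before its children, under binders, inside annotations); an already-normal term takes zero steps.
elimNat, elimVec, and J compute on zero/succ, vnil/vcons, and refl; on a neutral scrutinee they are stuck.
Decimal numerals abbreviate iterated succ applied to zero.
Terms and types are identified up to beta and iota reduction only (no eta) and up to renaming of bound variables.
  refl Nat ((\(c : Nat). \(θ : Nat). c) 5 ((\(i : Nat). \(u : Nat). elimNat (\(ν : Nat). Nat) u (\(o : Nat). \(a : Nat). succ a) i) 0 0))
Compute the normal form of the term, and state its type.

normal form:
  refl Nat 5
type:
  Eq Nat 5 5
observation: reduction starts at a beta-redex, and 2 normal-order steps reach the normal form.


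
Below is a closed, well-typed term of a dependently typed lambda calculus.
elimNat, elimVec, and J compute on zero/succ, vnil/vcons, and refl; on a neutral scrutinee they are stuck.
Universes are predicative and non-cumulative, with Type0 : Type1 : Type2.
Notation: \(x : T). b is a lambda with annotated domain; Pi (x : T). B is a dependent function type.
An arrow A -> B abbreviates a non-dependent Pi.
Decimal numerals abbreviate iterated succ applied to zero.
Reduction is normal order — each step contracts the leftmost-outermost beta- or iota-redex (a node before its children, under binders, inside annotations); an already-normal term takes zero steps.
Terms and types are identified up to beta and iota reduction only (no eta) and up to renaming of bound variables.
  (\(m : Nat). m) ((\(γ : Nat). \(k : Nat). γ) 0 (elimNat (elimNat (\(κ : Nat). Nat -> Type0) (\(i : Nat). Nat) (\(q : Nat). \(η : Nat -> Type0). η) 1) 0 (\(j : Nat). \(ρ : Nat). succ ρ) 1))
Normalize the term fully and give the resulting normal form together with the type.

reduced normal form:
  0
the term's type:
  Nat
observation: 3 normal-order steps normalize the term, beginning with a beta-redex.
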